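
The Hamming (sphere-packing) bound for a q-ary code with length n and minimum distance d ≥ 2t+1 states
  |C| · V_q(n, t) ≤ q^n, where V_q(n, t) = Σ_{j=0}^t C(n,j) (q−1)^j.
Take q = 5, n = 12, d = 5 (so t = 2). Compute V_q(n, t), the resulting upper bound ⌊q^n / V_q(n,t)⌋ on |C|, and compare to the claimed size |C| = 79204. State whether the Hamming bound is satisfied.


V_q(n, t) = 1105, q^n = 244140625, Hamming bound = 220941, |C| = 79204 ≤ bound (satisfied).

Step 1: Compute V_q(n, t) = Σ_{j=0}^2 C(n, j) (q−1)^j.
  j = 0: C(12,0)·(4)^0 = 1·1 = 1.
  j = 1: C(12,1)·(4)^1 = 12·4 = 48.
  j = 2: C(12,2)·(4)^2 = 66·16 = 1056.
  V_q(n, t) = 1 + 48 + 1056 = 1105.
Step 2: q^n = 5^12 = 244140625.
Step 3: Hamming bound ⌊q^n / V_q(n,t)⌋ = ⌊244140625/1105⌋ = 220941.
Step 4: Compare |C| = 79204 to 220941: satisfied.
The claimed |C| lies below the Hamming bound.


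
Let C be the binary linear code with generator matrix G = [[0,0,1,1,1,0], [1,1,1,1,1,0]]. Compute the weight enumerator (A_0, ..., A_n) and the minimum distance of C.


Weight distribution: A_0 = 1, A_2 = 1, A_3 = 1, A_5 = 1. Minimum distance d = 2.

Enumerate all 2^2 = 4 messages m ∈ F_2^2.
For each, compute codeword c = mG in F_2^6, then tally its weight.
  m = 00 → c = 000000, weight = 0.
  m = 10 → c = 001110, weight = 3.
  m = 01 → c = 111110, weight = 5.
  m = 11 → c = 110000, weight = 2.
Tally weights:
  weight 0: 1 codewords.
  weight 2: 1 codewords.
  weight 3: 1 codewords.
  weight 5: 1 codewords.
Minimum distance d = smallest w > 0 with A_w > 0 = 2.
Sanity: Σ A_w = 4 = 2^2 = 4 ✓.


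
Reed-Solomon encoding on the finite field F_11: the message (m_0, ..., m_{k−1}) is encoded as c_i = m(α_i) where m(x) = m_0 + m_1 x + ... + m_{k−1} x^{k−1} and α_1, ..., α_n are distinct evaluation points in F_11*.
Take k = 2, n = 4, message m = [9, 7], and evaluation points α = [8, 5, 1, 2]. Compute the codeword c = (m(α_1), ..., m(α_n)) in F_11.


c = [10, 0, 5, 1]

Message polynomial: m(x) = 9 + 7·x (mod 11).
For each evaluation point α_i, compute m(α_i) mod 11:
  α_1 = 8: Horner steps 7 → 10, so m(8) = 10.
  α_2 = 5: Horner steps 7 → 0, so m(5) = 0.
  α_3 = 1: Horner steps 7 → 5, so m(1) = 5.
  α_4 = 2: Horner steps 7 → 1, so m(2) = 1.
Codeword c = [10, 0, 5, 1] ∈ F_11^4.


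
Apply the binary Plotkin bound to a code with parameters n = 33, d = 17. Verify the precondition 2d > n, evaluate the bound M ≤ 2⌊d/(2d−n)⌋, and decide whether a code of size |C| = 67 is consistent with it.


Plotkin bound M ≤ 34; given |C| = 67 > bound (violated).

Check applicability: 2d = 34, n = 33.
2d − n = 1 > 0, so Plotkin applies.
Compute d/(2d−n) = 17/1 ≈ 17.0000.
⌊d/(2d−n)⌋ = 17.
Plotkin bound: M ≤ 2·17 = 34.
Given |C| = 67, check: VIOLATED.
This |C| is above the Plotkin bound, so no binary code with n = 33, d = 17 and 67 codewords exists.


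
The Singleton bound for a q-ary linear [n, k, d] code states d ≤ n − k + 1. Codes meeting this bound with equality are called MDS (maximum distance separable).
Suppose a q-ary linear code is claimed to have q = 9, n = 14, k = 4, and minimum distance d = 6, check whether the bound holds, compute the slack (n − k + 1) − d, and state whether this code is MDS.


Singleton RHS = n − k + 1 = 11, slack = 5, bound satisfied, not MDS.

Singleton bound: d ≤ n − k + 1.
Here n = 14, k = 4, so n − k + 1 = 11.
Given d = 6, check d ≤ 11: YES.
Slack = (n − k + 1) − d = 5.
The code is NOT MDS (slack = 5 > 0).
Description: the claimed parameters are [14, 4, 6]_9; such a code would be non-MDS.


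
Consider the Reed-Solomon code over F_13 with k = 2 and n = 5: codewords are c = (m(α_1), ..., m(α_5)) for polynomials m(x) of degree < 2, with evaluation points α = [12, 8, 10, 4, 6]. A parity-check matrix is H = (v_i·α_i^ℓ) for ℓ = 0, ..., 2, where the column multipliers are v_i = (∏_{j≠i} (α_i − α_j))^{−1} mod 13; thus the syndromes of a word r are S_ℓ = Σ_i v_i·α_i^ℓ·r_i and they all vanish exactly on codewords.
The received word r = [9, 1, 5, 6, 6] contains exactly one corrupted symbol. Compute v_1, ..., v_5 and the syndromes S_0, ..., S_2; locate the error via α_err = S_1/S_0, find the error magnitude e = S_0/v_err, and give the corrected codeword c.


S = (6, 10, 8), error at position 5, error magnitude e = 9, c = [9, 1, 5, 6, 10].

Step 1: column multipliers v_i = (∏_{j≠i}(α_i − α_j))^{−1} mod 13.
  i = 1 (α = 12): (12−8)(12−10)(12−4)(12−6) = 4·2·8·6 = 384 ≡ 7, so v_1 = 7^{−1} = 2 (mod 13).
  i = 2 (α = 8): (8−12)(8−10)(8−4)(8−6) = (−4)·(−2)·4·2 = 64 ≡ 12, so v_2 = 12^{−1} = 12 (mod 13).
  i = 3 (α = 10): (10−12)(10−8)(10−4)(10−6) = (−2)·2·6·4 = −96 ≡ 8, so v_3 = 8^{−1} = 5 (mod 13).
  i = 4 (α = 4): (4−12)(4−8)(4−10)(4−6) = (−8)·(−4)·(−6)·(−2) = 384 ≡ 7, so v_4 = 7^{−1} = 2 (mod 13).
  i = 5 (α = 6): (6−12)(6−8)(6−10)(6−4) = (−6)·(−2)·(−4)·2 = −96 ≡ 8, so v_5 = 8^{−1} = 5 (mod 13).
  v = [2, 12, 5, 2, 5].
Step 2: syndromes of r = [9, 1, 5, 6, 6] (all sums mod 13).
  S_0 = Σ v_i r_i = 2·9 + 12·1 + 5·5 + 2·6 + 5·6 = 97 ≡ 6.
  S_1 = Σ v_i α_i r_i = 2·12·9 + 12·8·1 + 5·10·5 + 2·4·6 + 5·6·6 = 790 ≡ 10.
  α_i^2 mod 13 = [1, 12, 9, 3, 10].
  S_2 = Σ v_i α_i^2 r_i = 2·1·9 + 12·12·1 + 5·9·5 + 2·3·6 + 5·10·6 = 723 ≡ 8.
  S = (6, 10, 8) ≠ 0, so r is not a codeword (an error is present).
Step 3: locate the error. For a single error e at position i, S_ℓ = v_i·e·α_i^ℓ, so α_err = S_1/S_0.
  S_0^{−1} = 6^{−1} = 11 (mod 13), so α_err = 10·11 = 110 ≡ 6 = α_5. Error position i = 5.
  Consistency check: S_2/S_1 = 8·4 = 32 ≡ 6 = α_err ✓ (single-error assumption holds).
Step 4: error magnitude e = S_0/v_5 = S_0·∏_{j≠5}(α_5 − α_j) = 6·8 = 48 ≡ 9 (mod 13).
Step 5: correct position 5: c_5 = r_5 − e = 6 − 9 ≡ 10 (mod 13). Hence c = [9, 1, 5, 6, 10].
  Check: interpolating c through the α_i gives m(x) = 11 + 2·x (degree < 2) with m(α_i) = c_i for every i, so c is indeed a codeword.


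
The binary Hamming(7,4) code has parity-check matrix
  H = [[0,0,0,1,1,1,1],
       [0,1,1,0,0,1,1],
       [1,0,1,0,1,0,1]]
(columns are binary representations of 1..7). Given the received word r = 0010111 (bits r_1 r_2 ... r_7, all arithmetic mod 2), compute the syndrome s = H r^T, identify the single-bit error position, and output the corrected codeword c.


s = (1, 1, 1)^T, error position = 7, corrected codeword c = 0010110

Compute s = H r^T mod 2 one row at a time:
  s_1 = 0 + 1 + 1 + 1 = 3 ≡ 1 (mod 2).
  s_2 = 0 + 1 + 1 + 1 = 3 ≡ 1 (mod 2).
  s_3 = 0 + 1 + 1 + 1 = 3 ≡ 1 (mod 2).
s = (1, 1, 1)^T — this equals column 7 of H (binary 111), so error is at position 7.
Correct: flip bit 7 of r = 0010111 to get c = 0010110.


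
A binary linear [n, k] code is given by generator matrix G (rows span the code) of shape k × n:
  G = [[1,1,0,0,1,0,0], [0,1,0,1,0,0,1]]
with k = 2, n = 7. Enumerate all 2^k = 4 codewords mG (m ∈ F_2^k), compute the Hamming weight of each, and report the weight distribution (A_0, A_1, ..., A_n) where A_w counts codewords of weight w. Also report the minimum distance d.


Weight distribution: A_0 = 1, A_3 = 2, A_4 = 1. Minimum distance d = 3.

Enumerate all 2^2 = 4 messages m ∈ F_2^2.
For each, compute codeword c = mG in F_2^7, then tally its weight.
  m = 00 → c = 0000000, weight = 0.
  m = 10 → c = 1100100, weight = 3.
  m = 01 → c = 0101001, weight = 3.
  m = 11 → c = 1001101, weight = 4.
Tally weights:
  weight 0: 1 codewords.
  weight 3: 2 codewords.
  weight 4: 1 codewords.
Minimum distance d = smallest w > 0 with A_w > 0 = 3.
Sanity: Σ A_w = 4 = 2^2 = 4 ✓.


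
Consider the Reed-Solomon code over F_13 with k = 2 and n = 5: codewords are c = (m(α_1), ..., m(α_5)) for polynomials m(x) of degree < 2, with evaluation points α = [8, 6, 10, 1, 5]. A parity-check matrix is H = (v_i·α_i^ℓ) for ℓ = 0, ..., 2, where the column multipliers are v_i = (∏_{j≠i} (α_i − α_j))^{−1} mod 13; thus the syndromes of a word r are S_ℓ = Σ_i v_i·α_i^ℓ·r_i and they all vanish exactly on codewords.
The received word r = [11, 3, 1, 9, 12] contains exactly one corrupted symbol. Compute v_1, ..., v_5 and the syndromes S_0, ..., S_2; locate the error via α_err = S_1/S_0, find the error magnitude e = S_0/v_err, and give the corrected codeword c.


S = (11, 6, 8), error at position 3, error magnitude e = 8, c = [11, 3, 6, 9, 12].

Step 1: column multipliers v_i = (∏_{j≠i}(α_i − α_j))^{−1} mod 13.
  i = 1 (α = 8): (8−6)(8−10)(8−1)(8−5) = 2·(−2)·7·3 = −84 ≡ 7, so v_1 = 7^{−1} = 2 (mod 13).
  i = 2 (α = 6): (6−8)(6−10)(6−1)(6−5) = (−2)·(−4)·5·1 = 40 ≡ 1, so v_2 = 1^{−1} = 1 (mod 13).
  i = 3 (α = 10): (10−8)(10−6)(10−1)(10−5) = 2·4·9·5 = 360 ≡ 9, so v_3 = 9^{−1} = 3 (mod 13).
  i = 4 (α = 1): (1−8)(1−6)(1−10)(1−5) = (−7)·(−5)·(−9)·(−4) = 1260 ≡ 12, so v_4 = 12^{−1} = 12 (mod 13).
  i = 5 (α = 5): (5−8)(5−6)(5−10)(5−1) = (−3)·(−1)·(−5)·4 = −60 ≡ 5, so v_5 = 5^{−1} = 8 (mod 13).
  v = [2, 1, 3, 12, 8].
Step 2: syndromes of r = [11, 3, 1, 9, 12] (all sums mod 13).
  S_0 = Σ v_i r_i = 2·11 + 1·3 + 3·1 + 12·9 + 8·12 = 232 ≡ 11.
  S_1 = Σ v_i α_i r_i = 2·8·11 + 1·6·3 + 3·10·1 + 12·1·9 + 8·5·12 = 812 ≡ 6.
  α_i^2 mod 13 = [12, 10, 9, 1, 12].
  S_2 = Σ v_i α_i^2 r_i = 2·12·11 + 1·10·3 + 3·9·1 + 12·1·9 + 8·12·12 = 1581 ≡ 8.
  S = (11, 6, 8) ≠ 0, so r is not a codeword (an error is present).
Step 3: locate the error. For a single error e at position i, S_ℓ = v_i·e·α_i^ℓ, so α_err = S_1/S_0.
  S_0^{−1} = 11^{−1} = 6 (mod 13), so α_err = 6·6 = 36 ≡ 10 = α_3. Error position i = 3.
  Consistency check: S_2/S_1 = 8·11 = 88 ≡ 10 = α_err ✓ (single-error assumption holds).
Step 4: error magnitude e = S_0/v_3 = S_0·∏_{j≠3}(α_3 − α_j) = 11·9 = 99 ≡ 8 (mod 13).
Step 5: correct position 3: c_3 = r_3 − e = 1 − 8 ≡ 6 (mod 13). Hence c = [11, 3, 6, 9, 12].
  Check: interpolating c through the α_i gives m(x) = 5 + 4·x (degree < 2) with m(α_i) = c_i for every i, so c is indeed a codeword.


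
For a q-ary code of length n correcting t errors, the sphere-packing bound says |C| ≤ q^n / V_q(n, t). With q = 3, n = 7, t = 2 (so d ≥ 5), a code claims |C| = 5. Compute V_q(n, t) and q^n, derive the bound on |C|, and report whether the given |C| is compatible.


V_q(n, t) = 99, q^n = 2187, Hamming bound = 22, |C| = 5 ≤ bound (satisfied).

Step 1: Compute V_q(n, t) = Σ_{j=0}^2 C(n, j) (q−1)^j.
  j = 0: C(7,0)·(2)^0 = 1·1 = 1.
  j = 1: C(7,1)·(2)^1 = 7·2 = 14.
  j = 2: C(7,2)·(2)^2 = 21·4 = 84.
  V_q(n, t) = 1 + 14 + 84 = 99.
Step 2: q^n = 3^7 = 2187.
Step 3: Hamming bound ⌊q^n / V_q(n,t)⌋ = ⌊2187/99⌋ = 22.
Step 4: Compare |C| = 5 to 22: satisfied.
The claimed |C| lies below the Hamming bound.


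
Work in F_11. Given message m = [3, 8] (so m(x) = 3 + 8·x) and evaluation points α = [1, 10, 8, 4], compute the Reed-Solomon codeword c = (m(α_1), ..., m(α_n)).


c = [0, 6, 1, 2]

Message polynomial: m(x) = 3 + 8·x (mod 11).
For each evaluation point α_i, compute m(α_i) mod 11:
  α_1 = 1: Horner steps 8 → 0, so m(1) = 0.
  α_2 = 10: Horner steps 8 → 6, so m(10) = 6.
  α_3 = 8: Horner steps 8 → 1, so m(8) = 1.
  α_4 = 4: Horner steps 8 → 2, so m(4) = 2.
Codeword c = [0, 6, 1, 2] ∈ F_11^4.


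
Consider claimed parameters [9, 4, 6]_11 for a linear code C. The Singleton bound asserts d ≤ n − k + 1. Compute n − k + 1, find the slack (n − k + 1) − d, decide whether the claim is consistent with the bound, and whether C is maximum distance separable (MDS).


Singleton RHS = n − k + 1 = 6, slack = 0, bound satisfied, MDS.

Singleton bound: d ≤ n − k + 1.
Here n = 9, k = 4, so n − k + 1 = 6.
Given d = 6, check d ≤ 6: YES.
Slack = (n − k + 1) − d = 0.
The code is MDS (slack = 0).
Description: the claimed parameters are [9, 4, 6]_11; such a code would be MDS (meets Singleton bound).


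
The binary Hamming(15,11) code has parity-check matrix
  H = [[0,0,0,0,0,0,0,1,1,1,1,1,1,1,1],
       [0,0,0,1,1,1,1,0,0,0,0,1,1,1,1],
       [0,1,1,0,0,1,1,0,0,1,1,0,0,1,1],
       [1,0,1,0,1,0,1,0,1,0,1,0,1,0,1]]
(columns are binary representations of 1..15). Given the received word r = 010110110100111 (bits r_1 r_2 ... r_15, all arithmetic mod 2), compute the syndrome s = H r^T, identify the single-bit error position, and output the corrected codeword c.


s = (1, 0, 1, 0)^T, error position = 10, corrected codeword c = 010110110000111

Compute s = H r^T mod 2 one row at a time:
  s_1 = 1 + 0 + 1 + 0 + 0 + 1 + 1 + 1 = 5 ≡ 1 (mod 2).
  s_2 = 1 + 1 + 0 + 1 + 0 + 1 + 1 + 1 = 6 ≡ 0 (mod 2).
  s_3 = 1 + 0 + 0 + 1 + 1 + 0 + 1 + 1 = 5 ≡ 1 (mod 2).
  s_4 = 0 + 0 + 1 + 1 + 0 + 0 + 1 + 1 = 4 ≡ 0 (mod 2).
s = (1, 0, 1, 0)^T — this equals column 10 of H (binary 1010), so error is at position 10.
Correct: flip bit 10 of r = 010110110100111 to get c = 010110110000111.


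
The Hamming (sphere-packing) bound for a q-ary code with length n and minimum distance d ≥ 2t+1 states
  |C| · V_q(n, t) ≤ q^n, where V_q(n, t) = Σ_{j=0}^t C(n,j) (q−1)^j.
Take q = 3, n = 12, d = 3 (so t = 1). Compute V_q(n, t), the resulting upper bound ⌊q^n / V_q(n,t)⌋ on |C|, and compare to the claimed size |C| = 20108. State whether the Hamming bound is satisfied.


V_q(n, t) = 25, q^n = 531441, Hamming bound = 21257, |C| = 20108 ≤ bound (satisfied).

Step 1: Compute V_q(n, t) = Σ_{j=0}^1 C(n, j) (q−1)^j.
  j = 0: C(12,0)·(2)^0 = 1·1 = 1.
  j = 1: C(12,1)·(2)^1 = 12·2 = 24.
  V_q(n, t) = 1 + 24 = 25.
Step 2: q^n = 3^12 = 531441.
Step 3: Hamming bound ⌊q^n / V_q(n,t)⌋ = ⌊531441/25⌋ = 21257.
Step 4: Compare |C| = 20108 to 21257: satisfied.
The claimed |C| lies below the Hamming bound.


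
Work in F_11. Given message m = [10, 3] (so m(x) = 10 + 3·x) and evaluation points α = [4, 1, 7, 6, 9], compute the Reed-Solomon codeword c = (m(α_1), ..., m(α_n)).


c = [0, 2, 9, 6, 4]

Message polynomial: m(x) = 10 + 3·x (mod 11).
For each evaluation point α_i, compute m(α_i) mod 11:
  α_1 = 4: Horner steps 3 → 0, so m(4) = 0.
  α_2 = 1: Horner steps 3 → 2, so m(1) = 2.
  α_3 = 7: Horner steps 3 → 9, so m(7) = 9.
  α_4 = 6: Horner steps 3 → 6, so m(6) = 6.
  α_5 = 9: Horner steps 3 → 4, so m(9) = 4.
Codeword c = [0, 2, 9, 6, 4] ∈ F_11^5.


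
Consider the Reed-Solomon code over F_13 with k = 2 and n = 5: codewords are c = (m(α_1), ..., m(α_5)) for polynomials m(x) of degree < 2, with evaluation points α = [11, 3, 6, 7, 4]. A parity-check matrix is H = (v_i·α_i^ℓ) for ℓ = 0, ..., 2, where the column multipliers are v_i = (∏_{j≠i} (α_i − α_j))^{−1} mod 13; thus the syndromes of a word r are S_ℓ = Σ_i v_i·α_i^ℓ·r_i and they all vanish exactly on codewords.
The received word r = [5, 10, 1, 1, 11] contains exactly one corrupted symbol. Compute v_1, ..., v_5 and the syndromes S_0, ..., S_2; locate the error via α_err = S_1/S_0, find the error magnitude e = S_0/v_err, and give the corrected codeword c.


S = (10, 8, 9), error at position 3, error magnitude e = 1, c = [5, 10, 0, 1, 11].

Step 1: column multipliers v_i = (∏_{j≠i}(α_i − α_j))^{−1} mod 13.
  i = 1 (α = 11): (11−3)(11−6)(11−7)(11−4) = 8·5·4·7 = 1120 ≡ 2, so v_1 = 2^{−1} = 7 (mod 13).
  i = 2 (α = 3): (3−11)(3−6)(3−7)(3−4) = (−8)·(−3)·(−4)·(−1) = 96 ≡ 5, so v_2 = 5^{−1} = 8 (mod 13).
  i = 3 (α = 6): (6−11)(6−3)(6−7)(6−4) = (−5)·3·(−1)·2 = 30 ≡ 4, so v_3 = 4^{−1} = 10 (mod 13).
  i = 4 (α = 7): (7−11)(7−3)(7−6)(7−4) = (−4)·4·1·3 = −48 ≡ 4, so v_4 = 4^{−1} = 10 (mod 13).
  i = 5 (α = 4): (4−11)(4−3)(4−6)(4−7) = (−7)·1·(−2)·(−3) = −42 ≡ 10, so v_5 = 10^{−1} = 4 (mod 13).
  v = [7, 8, 10, 10, 4].
Step 2: syndromes of r = [5, 10, 1, 1, 11] (all sums mod 13).
  S_0 = Σ v_i r_i = 7·5 + 8·10 + 10·1 + 10·1 + 4·11 = 179 ≡ 10.
  S_1 = Σ v_i α_i r_i = 7·11·5 + 8·3·10 + 10·6·1 + 10·7·1 + 4·4·11 = 931 ≡ 8.
  α_i^2 mod 13 = [4, 9, 10, 10, 3].
  S_2 = Σ v_i α_i^2 r_i = 7·4·5 + 8·9·10 + 10·10·1 + 10·10·1 + 4·3·11 = 1192 ≡ 9.
  S = (10, 8, 9) ≠ 0, so r is not a codeword (an error is present).
Step 3: locate the error. For a single error e at position i, S_ℓ = v_i·e·α_i^ℓ, so α_err = S_1/S_0.
  S_0^{−1} = 10^{−1} = 4 (mod 13), so α_err = 8·4 = 32 ≡ 6 = α_3. Error position i = 3.
  Consistency check: S_2/S_1 = 9·5 = 45 ≡ 6 = α_err ✓ (single-error assumption holds).
Step 4: error magnitude e = S_0/v_3 = S_0·∏_{j≠3}(α_3 − α_j) = 10·4 = 40 ≡ 1 (mod 13).
Step 5: correct position 3: c_3 = r_3 − e = 1 − 1 ≡ 0 (mod 13). Hence c = [5, 10, 0, 1, 11].
  Check: interpolating c through the α_i gives m(x) = 7 + 1·x (degree < 2) with m(α_i) = c_i for every i, so c is indeed a codeword.


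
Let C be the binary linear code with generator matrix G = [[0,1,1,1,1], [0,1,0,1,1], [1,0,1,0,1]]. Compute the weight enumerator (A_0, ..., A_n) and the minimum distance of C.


Weight distribution: A_0 = 1, A_1 = 1, A_2 = 1, A_3 = 3, A_4 = 2. Minimum distance d = 1.

Enumerate all 2^3 = 8 messages m ∈ F_2^3.
For each, compute codeword c = mG in F_2^5, then tally its weight.
  m = 000 → c = 00000, weight = 0.
  m = 100 → c = 01111, weight = 4.
  m = 010 → c = 01011, weight = 3.
  m = 110 → c = 00100, weight = 1.
  m = 001 → c = 10101, weight = 3.
  m = 101 → c = 11010, weight = 3.
  m = 011 → c = 11110, weight = 4.
  m = 111 → c = 10001, weight = 2.
Tally weights:
  weight 0: 1 codewords.
  weight 1: 1 codewords.
  weight 2: 1 codewords.
  weight 3: 3 codewords.
  weight 4: 2 codewords.
Minimum distance d = smallest w > 0 with A_w > 0 = 1.
Sanity: Σ A_w = 8 = 2^3 = 8 ✓.


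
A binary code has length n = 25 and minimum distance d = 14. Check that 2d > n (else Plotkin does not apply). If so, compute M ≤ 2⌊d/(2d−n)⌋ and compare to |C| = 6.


Plotkin bound M ≤ 8; given |C| = 6 ≤ bound (satisfied).

Check applicability: 2d = 28, n = 25.
2d − n = 3 > 0, so Plotkin applies.
Compute d/(2d−n) = 14/3 ≈ 4.6667.
⌊d/(2d−n)⌋ = 4.
Plotkin bound: M ≤ 2·4 = 8.
Given |C| = 6, check: satisfied.
This |C| is below the Plotkin bound.


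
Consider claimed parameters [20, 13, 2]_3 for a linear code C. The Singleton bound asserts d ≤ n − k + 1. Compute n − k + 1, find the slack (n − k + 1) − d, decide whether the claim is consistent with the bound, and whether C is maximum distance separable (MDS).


Singleton RHS = n − k + 1 = 8, slack = 6, bound satisfied, not MDS.

Singleton bound: d ≤ n − k + 1.
Here n = 20, k = 13, so n − k + 1 = 8.
Given d = 2, check d ≤ 8: YES.
Slack = (n − k + 1) − d = 6.
The code is NOT MDS (slack = 6 > 0).
Description: the claimed parameters are [20, 13, 2]_3; such a code would be non-MDS.


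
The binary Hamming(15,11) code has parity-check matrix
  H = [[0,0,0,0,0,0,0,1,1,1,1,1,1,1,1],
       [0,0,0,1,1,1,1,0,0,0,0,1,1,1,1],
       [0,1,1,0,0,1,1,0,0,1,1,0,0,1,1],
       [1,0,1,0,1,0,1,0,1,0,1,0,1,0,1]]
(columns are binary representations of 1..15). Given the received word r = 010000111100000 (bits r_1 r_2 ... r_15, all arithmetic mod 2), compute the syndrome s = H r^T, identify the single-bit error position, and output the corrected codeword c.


s = (1, 1, 1, 0)^T, error position = 14, corrected codeword c = 010000111100010

Compute s = H r^T mod 2 one row at a time:
  s_1 = 1 + 1 + 1 + 0 + 0 + 0 + 0 + 0 = 3 ≡ 1 (mod 2).
  s_2 = 0 + 0 + 0 + 1 + 0 + 0 + 0 + 0 = 1 ≡ 1 (mod 2).
  s_3 = 1 + 0 + 0 + 1 + 1 + 0 + 0 + 0 = 3 ≡ 1 (mod 2).
  s_4 = 0 + 0 + 0 + 1 + 1 + 0 + 0 + 0 = 2 ≡ 0 (mod 2).
s = (1, 1, 1, 0)^T — this equals column 14 of H (binary 1110), so error is at position 14.
Correct: flip bit 14 of r = 010000111100000 to get c = 010000111100010.


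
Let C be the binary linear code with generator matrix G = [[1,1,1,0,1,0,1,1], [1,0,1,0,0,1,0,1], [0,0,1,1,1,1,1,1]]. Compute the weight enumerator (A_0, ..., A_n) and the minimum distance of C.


Weight distribution: A_0 = 1, A_4 = 5, A_6 = 2. Minimum distance d = 4.

Enumerate all 2^3 = 8 messages m ∈ F_2^3.
For each, compute codeword c = mG in F_2^8, then tally its weight.
  m = 000 → c = 00000000, weight = 0.
  m = 100 → c = 11101011, weight = 6.
  m = 010 → c = 10100101, weight = 4.
  m = 110 → c = 01001110, weight = 4.
  m = 001 → c = 00111111, weight = 6.
  m = 101 → c = 11010100, weight = 4.
  m = 011 → c = 10011010, weight = 4.
  m = 111 → c = 01110001, weight = 4.
Tally weights:
  weight 0: 1 codewords.
  weight 4: 5 codewords.
  weight 6: 2 codewords.
Minimum distance d = smallest w > 0 with A_w > 0 = 4.
Sanity: Σ A_w = 8 = 2^3 = 8 ✓.


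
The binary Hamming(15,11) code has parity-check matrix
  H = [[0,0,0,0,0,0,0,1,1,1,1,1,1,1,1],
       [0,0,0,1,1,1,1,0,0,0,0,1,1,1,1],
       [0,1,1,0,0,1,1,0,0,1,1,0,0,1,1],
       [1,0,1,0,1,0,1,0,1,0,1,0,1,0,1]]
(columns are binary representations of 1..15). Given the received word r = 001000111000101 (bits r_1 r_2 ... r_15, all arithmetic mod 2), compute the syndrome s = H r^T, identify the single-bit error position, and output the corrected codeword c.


s = (0, 1, 1, 1)^T, error position = 7, corrected codeword c = 001000011000101

Compute s = H r^T mod 2 one row at a time:
  s_1 = 1 + 1 + 0 + 0 + 0 + 1 + 0 + 1 = 4 ≡ 0 (mod 2).
  s_2 = 0 + 0 + 0 + 1 + 0 + 1 + 0 + 1 = 3 ≡ 1 (mod 2).
  s_3 = 0 + 1 + 0 + 1 + 0 + 0 + 0 + 1 = 3 ≡ 1 (mod 2).
  s_4 = 0 + 1 + 0 + 1 + 1 + 0 + 1 + 1 = 5 ≡ 1 (mod 2).
s = (0, 1, 1, 1)^T — this equals column 7 of H (binary 0111), so error is at position 7.
Correct: flip bit 7 of r = 001000111000101 to get c = 001000011000101.


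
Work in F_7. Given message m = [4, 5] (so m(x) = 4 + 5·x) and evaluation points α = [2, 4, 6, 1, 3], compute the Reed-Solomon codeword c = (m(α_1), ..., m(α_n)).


c = [0, 3, 6, 2, 5]

Message polynomial: m(x) = 4 + 5·x (mod 7).
For each evaluation point α_i, compute m(α_i) mod 7:
  α_1 = 2: Horner steps 5 → 0, so m(2) = 0.
  α_2 = 4: Horner steps 5 → 3, so m(4) = 3.
  α_3 = 6: Horner steps 5 → 6, so m(6) = 6.
  α_4 = 1: Horner steps 5 → 2, so m(1) = 2.
  α_5 = 3: Horner steps 5 → 5, so m(3) = 5.
Codeword c = [0, 3, 6, 2, 5] ∈ F_7^5.


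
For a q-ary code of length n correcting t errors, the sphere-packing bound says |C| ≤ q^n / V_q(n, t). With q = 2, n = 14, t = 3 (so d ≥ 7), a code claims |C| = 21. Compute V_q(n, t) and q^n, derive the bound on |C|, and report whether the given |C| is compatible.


V_q(n, t) = 470, q^n = 16384, Hamming bound = 34, |C| = 21 ≤ bound (satisfied).

Step 1: Compute V_q(n, t) = Σ_{j=0}^3 C(n, j) (q−1)^j.
  j = 0: C(14,0)·(1)^0 = 1·1 = 1.
  j = 1: C(14,1)·(1)^1 = 14·1 = 14.
  j = 2: C(14,2)·(1)^2 = 91·1 = 91.
  j = 3: C(14,3)·(1)^3 = 364·1 = 364.
  V_q(n, t) = 1 + 14 + 91 + 364 = 470.
Step 2: q^n = 2^14 = 16384.
Step 3: Hamming bound ⌊q^n / V_q(n,t)⌋ = ⌊16384/470⌋ = 34.
Step 4: Compare |C| = 21 to 34: satisfied.
The claimed |C| lies below the Hamming bound.


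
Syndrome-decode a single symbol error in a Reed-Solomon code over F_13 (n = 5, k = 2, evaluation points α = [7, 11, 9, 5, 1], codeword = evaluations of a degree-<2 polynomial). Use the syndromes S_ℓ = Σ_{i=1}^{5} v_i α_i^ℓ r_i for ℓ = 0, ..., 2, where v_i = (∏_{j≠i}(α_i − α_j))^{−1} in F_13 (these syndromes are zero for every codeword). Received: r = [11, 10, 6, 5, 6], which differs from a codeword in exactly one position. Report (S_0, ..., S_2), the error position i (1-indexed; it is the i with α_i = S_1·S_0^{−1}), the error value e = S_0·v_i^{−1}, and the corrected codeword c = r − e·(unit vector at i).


S = (1, 9, 3), error at position 3, error magnitude e = 2, c = [11, 10, 4, 5, 6].

Step 1: column multipliers v_i = (∏_{j≠i}(α_i − α_j))^{−1} mod 13.
  i = 1 (α = 7): (7−11)(7−9)(7−5)(7−1) = (−4)·(−2)·2·6 = 96 ≡ 5, so v_1 = 5^{−1} = 8 (mod 13).
  i = 2 (α = 11): (11−7)(11−9)(11−5)(11−1) = 4·2·6·10 = 480 ≡ 12, so v_2 = 12^{−1} = 12 (mod 13).
  i = 3 (α = 9): (9−7)(9−11)(9−5)(9−1) = 2·(−2)·4·8 = −128 ≡ 2, so v_3 = 2^{−1} = 7 (mod 13).
  i = 4 (α = 5): (5−7)(5−11)(5−9)(5−1) = (−2)·(−6)·(−4)·4 = −192 ≡ 3, so v_4 = 3^{−1} = 9 (mod 13).
  i = 5 (α = 1): (1−7)(1−11)(1−9)(1−5) = (−6)·(−10)·(−8)·(−4) = 1920 ≡ 9, so v_5 = 9^{−1} = 3 (mod 13).
  v = [8, 12, 7, 9, 3].
Step 2: syndromes of r = [11, 10, 6, 5, 6] (all sums mod 13).
  S_0 = Σ v_i r_i = 8·11 + 12·10 + 7·6 + 9·5 + 3·6 = 313 ≡ 1.
  S_1 = Σ v_i α_i r_i = 8·7·11 + 12·11·10 + 7·9·6 + 9·5·5 + 3·1·6 = 2557 ≡ 9.
  α_i^2 mod 13 = [10, 4, 3, 12, 1].
  S_2 = Σ v_i α_i^2 r_i = 8·10·11 + 12·4·10 + 7·3·6 + 9·12·5 + 3·1·6 = 2044 ≡ 3.
  S = (1, 9, 3) ≠ 0, so r is not a codeword (an error is present).
Step 3: locate the error. For a single error e at position i, S_ℓ = v_i·e·α_i^ℓ, so α_err = S_1/S_0.
  S_0^{−1} = 1^{−1} = 1 (mod 13), so α_err = 9·1 = 9 ≡ 9 = α_3. Error position i = 3.
  Consistency check: S_2/S_1 = 3·3 = 9 ≡ 9 = α_err ✓ (single-error assumption holds).
Step 4: error magnitude e = S_0/v_3 = S_0·∏_{j≠3}(α_3 − α_j) = 1·2 = 2 ≡ 2 (mod 13).
Step 5: correct position 3: c_3 = r_3 − e = 6 − 2 ≡ 4 (mod 13). Hence c = [11, 10, 4, 5, 6].
  Check: interpolating c through the α_i gives m(x) = 3 + 3·x (degree < 2) with m(α_i) = c_i for every i, so c is indeed a codeword.


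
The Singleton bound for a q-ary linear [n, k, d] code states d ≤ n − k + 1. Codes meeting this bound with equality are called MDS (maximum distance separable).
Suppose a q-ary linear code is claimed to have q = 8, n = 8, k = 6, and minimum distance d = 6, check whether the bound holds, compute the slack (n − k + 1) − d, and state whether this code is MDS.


Singleton RHS = n − k + 1 = 3, slack = -3, bound violated (no such code; not MDS).

Singleton bound: d ≤ n − k + 1.
Here n = 8, k = 6, so n − k + 1 = 3.
Given d = 6, check d ≤ 3: NO.
Slack = (n − k + 1) − d = -3.
The slack is negative: d = 6 exceeds n − k + 1 = 3 by 3, so the Singleton bound is violated and no linear [8, 6, 6]_8 code can exist. In particular it is not MDS (MDS requires d = n − k + 1 exactly).
Description: the claimed parameters are [8, 6, 6]_8; such a code would be impossible (violates the Singleton bound).


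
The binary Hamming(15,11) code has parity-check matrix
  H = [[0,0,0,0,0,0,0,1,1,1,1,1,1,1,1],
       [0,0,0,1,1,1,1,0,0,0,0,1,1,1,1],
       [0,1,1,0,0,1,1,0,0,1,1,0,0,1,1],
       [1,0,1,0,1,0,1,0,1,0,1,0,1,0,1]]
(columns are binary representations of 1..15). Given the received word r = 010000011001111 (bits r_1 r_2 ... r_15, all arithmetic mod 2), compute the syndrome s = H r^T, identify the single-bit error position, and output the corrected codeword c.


s = (0, 0, 1, 1)^T, error position = 3, corrected codeword c = 011000011001111

Compute s = H r^T mod 2 one row at a time:
  s_1 = 1 + 1 + 0 + 0 + 1 + 1 + 1 + 1 = 6 ≡ 0 (mod 2).
  s_2 = 0 + 0 + 0 + 0 + 1 + 1 + 1 + 1 = 4 ≡ 0 (mod 2).
  s_3 = 1 + 0 + 0 + 0 + 0 + 0 + 1 + 1 = 3 ≡ 1 (mod 2).
  s_4 = 0 + 0 + 0 + 0 + 1 + 0 + 1 + 1 = 3 ≡ 1 (mod 2).
s = (0, 0, 1, 1)^T — this equals column 3 of H (binary 0011), so error is at position 3.
Correct: flip bit 3 of r = 010000011001111 to get c = 011000011001111.


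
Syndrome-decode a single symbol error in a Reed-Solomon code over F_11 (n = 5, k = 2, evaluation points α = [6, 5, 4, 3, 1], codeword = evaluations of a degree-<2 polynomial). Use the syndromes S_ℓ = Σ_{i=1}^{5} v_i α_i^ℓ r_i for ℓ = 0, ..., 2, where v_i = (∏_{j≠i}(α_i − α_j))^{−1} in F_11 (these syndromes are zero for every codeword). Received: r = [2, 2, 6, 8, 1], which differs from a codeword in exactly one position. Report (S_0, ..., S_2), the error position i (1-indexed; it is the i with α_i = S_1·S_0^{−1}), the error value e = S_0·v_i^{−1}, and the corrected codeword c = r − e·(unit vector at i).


S = (3, 4, 9), error at position 2, error magnitude e = 9, c = [2, 4, 6, 8, 1].

Step 1: column multipliers v_i = (∏_{j≠i}(α_i − α_j))^{−1} mod 11.
  i = 1 (α = 6): (6−5)(6−4)(6−3)(6−1) = 1·2·3·5 = 30 ≡ 8, so v_1 = 8^{−1} = 7 (mod 11).
  i = 2 (α = 5): (5−6)(5−4)(5−3)(5−1) = (−1)·1·2·4 = −8 ≡ 3, so v_2 = 3^{−1} = 4 (mod 11).
  i = 3 (α = 4): (4−6)(4−5)(4−3)(4−1) = (−2)·(−1)·1·3 = 6 ≡ 6, so v_3 = 6^{−1} = 2 (mod 11).
  i = 4 (α = 3): (3−6)(3−5)(3−4)(3−1) = (−3)·(−2)·(−1)·2 = −12 ≡ 10, so v_4 = 10^{−1} = 10 (mod 11).
  i = 5 (α = 1): (1−6)(1−5)(1−4)(1−3) = (−5)·(−4)·(−3)·(−2) = 120 ≡ 10, so v_5 = 10^{−1} = 10 (mod 11).
  v = [7, 4, 2, 10, 10].
Step 2: syndromes of r = [2, 2, 6, 8, 1] (all sums mod 11).
  S_0 = Σ v_i r_i = 7·2 + 4·2 + 2·6 + 10·8 + 10·1 = 124 ≡ 3.
  S_1 = Σ v_i α_i r_i = 7·6·2 + 4·5·2 + 2·4·6 + 10·3·8 + 10·1·1 = 422 ≡ 4.
  α_i^2 mod 11 = [3, 3, 5, 9, 1].
  S_2 = Σ v_i α_i^2 r_i = 7·3·2 + 4·3·2 + 2·5·6 + 10·9·8 + 10·1·1 = 856 ≡ 9.
  S = (3, 4, 9) ≠ 0, so r is not a codeword (an error is present).
Step 3: locate the error. For a single error e at position i, S_ℓ = v_i·e·α_i^ℓ, so α_err = S_1/S_0.
  S_0^{−1} = 3^{−1} = 4 (mod 11), so α_err = 4·4 = 16 ≡ 5 = α_2. Error position i = 2.
  Consistency check: S_2/S_1 = 9·3 = 27 ≡ 5 = α_err ✓ (single-error assumption holds).
Step 4: error magnitude e = S_0/v_2 = S_0·∏_{j≠2}(α_2 − α_j) = 3·3 = 9 ≡ 9 (mod 11).
Step 5: correct position 2: c_2 = r_2 − e = 2 − 9 ≡ 4 (mod 11). Hence c = [2, 4, 6, 8, 1].
  Check: interpolating c through the α_i gives m(x) = 3 + 9·x (degree < 2) with m(α_i) = c_i for every i, so c is indeed a codeword.


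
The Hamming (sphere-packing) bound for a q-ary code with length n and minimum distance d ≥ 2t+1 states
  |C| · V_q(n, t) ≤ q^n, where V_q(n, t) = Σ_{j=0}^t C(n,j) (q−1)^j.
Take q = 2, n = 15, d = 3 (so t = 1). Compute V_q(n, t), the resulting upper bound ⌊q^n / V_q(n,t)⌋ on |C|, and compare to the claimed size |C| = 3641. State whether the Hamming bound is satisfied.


V_q(n, t) = 16, q^n = 32768, Hamming bound = 2048, |C| = 3641 > bound (violated).

Step 1: Compute V_q(n, t) = Σ_{j=0}^1 C(n, j) (q−1)^j.
  j = 0: C(15,0)·(1)^0 = 1·1 = 1.
  j = 1: C(15,1)·(1)^1 = 15·1 = 15.
  V_q(n, t) = 1 + 15 = 16.
Step 2: q^n = 2^15 = 32768.
Step 3: Hamming bound ⌊q^n / V_q(n,t)⌋ = ⌊32768/16⌋ = 2048.
Step 4: Compare |C| = 3641 to 2048: violated.
The claimed |C| lies above the Hamming bound, so no 2-ary code of length 15 with d ≥ 3 can have 3641 codewords.


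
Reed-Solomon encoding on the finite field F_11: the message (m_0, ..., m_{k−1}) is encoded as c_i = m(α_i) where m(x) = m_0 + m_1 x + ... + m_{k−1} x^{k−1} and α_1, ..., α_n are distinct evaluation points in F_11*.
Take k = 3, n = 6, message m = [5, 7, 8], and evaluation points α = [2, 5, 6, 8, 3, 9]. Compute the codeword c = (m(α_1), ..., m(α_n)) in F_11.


c = [7, 9, 5, 1, 10, 1]

Message polynomial: m(x) = 5 + 7·x + 8·x^2 (mod 11).
For each evaluation point α_i, compute m(α_i) mod 11:
  α_1 = 2: Horner steps 8 → 1 → 7, so m(2) = 7.
  α_2 = 5: Horner steps 8 → 3 → 9, so m(5) = 9.
  α_3 = 6: Horner steps 8 → 0 → 5, so m(6) = 5.
  α_4 = 8: Horner steps 8 → 5 → 1, so m(8) = 1.
  α_5 = 3: Horner steps 8 → 9 → 10, so m(3) = 10.
  α_6 = 9: Horner steps 8 → 2 → 1, so m(9) = 1.
Codeword c = [7, 9, 5, 1, 10, 1] ∈ F_11^6.


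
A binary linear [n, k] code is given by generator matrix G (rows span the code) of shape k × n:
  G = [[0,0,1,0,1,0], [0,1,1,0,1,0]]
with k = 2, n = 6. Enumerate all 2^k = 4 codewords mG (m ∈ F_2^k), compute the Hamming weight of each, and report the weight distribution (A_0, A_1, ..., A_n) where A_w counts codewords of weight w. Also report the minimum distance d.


Weight distribution: A_0 = 1, A_1 = 1, A_2 = 1, A_3 = 1. Minimum distance d = 1.

Enumerate all 2^2 = 4 messages m ∈ F_2^2.
For each, compute codeword c = mG in F_2^6, then tally its weight.
  m = 00 → c = 000000, weight = 0.
  m = 10 → c = 001010, weight = 2.
  m = 01 → c = 011010, weight = 3.
  m = 11 → c = 010000, weight = 1.
Tally weights:
  weight 0: 1 codewords.
  weight 1: 1 codewords.
  weight 2: 1 codewords.
  weight 3: 1 codewords.
Minimum distance d = smallest w > 0 with A_w > 0 = 1.
Sanity: Σ A_w = 4 = 2^2 = 4 ✓.


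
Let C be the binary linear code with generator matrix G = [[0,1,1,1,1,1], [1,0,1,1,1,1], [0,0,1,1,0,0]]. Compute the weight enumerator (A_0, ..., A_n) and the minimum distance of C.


Weight distribution: A_0 = 1, A_2 = 2, A_3 = 2, A_4 = 1, A_5 = 2. Minimum distance d = 2.

Enumerate all 2^3 = 8 messages m ∈ F_2^3.
For each, compute codeword c = mG in F_2^6, then tally its weight.
  m = 000 → c = 000000, weight = 0.
  m = 100 → c = 011111, weight = 5.
  m = 010 → c = 101111, weight = 5.
  m = 110 → c = 110000, weight = 2.
  m = 001 → c = 001100, weight = 2.
  m = 101 → c = 010011, weight = 3.
  m = 011 → c = 100011, weight = 3.
  m = 111 → c = 111100, weight = 4.
Tally weights:
  weight 0: 1 codewords.
  weight 2: 2 codewords.
  weight 3: 2 codewords.
  weight 4: 1 codewords.
  weight 5: 2 codewords.
Minimum distance d = smallest w > 0 with A_w > 0 = 2.
Sanity: Σ A_w = 8 = 2^3 = 8 ✓.


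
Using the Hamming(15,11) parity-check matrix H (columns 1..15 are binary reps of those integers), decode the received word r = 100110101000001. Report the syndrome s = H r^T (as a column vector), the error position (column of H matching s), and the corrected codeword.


s = (0, 0, 0, 1)^T, error position = 1, corrected codeword c = 000110101000001

Compute s = H r^T mod 2 one row at a time:
  s_1 = 0 + 1 + 0 + 0 + 0 + 0 + 0 + 1 = 2 ≡ 0 (mod 2).
  s_2 = 1 + 1 + 0 + 1 + 0 + 0 + 0 + 1 = 4 ≡ 0 (mod 2).
  s_3 = 0 + 0 + 0 + 1 + 0 + 0 + 0 + 1 = 2 ≡ 0 (mod 2).
  s_4 = 1 + 0 + 1 + 1 + 1 + 0 + 0 + 1 = 5 ≡ 1 (mod 2).
s = (0, 0, 0, 1)^T — this equals column 1 of H (binary 0001), so error is at position 1.
Correct: flip bit 1 of r = 100110101000001 to get c = 000110101000001.


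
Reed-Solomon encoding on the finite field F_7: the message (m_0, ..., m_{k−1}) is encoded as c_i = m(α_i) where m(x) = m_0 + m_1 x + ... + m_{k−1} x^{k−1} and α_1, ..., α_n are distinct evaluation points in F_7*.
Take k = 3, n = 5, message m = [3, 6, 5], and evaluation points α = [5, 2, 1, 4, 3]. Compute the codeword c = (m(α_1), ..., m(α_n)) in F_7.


c = [4, 0, 0, 2, 3]

Message polynomial: m(x) = 3 + 6·x + 5·x^2 (mod 7).
For each evaluation point α_i, compute m(α_i) mod 7:
  α_1 = 5: Horner steps 5 → 3 → 4, so m(5) = 4.
  α_2 = 2: Horner steps 5 → 2 → 0, so m(2) = 0.
  α_3 = 1: Horner steps 5 → 4 → 0, so m(1) = 0.
  α_4 = 4: Horner steps 5 → 5 → 2, so m(4) = 2.
  α_5 = 3: Horner steps 5 → 0 → 3, so m(3) = 3.
Codeword c = [4, 0, 0, 2, 3] ∈ F_7^5.


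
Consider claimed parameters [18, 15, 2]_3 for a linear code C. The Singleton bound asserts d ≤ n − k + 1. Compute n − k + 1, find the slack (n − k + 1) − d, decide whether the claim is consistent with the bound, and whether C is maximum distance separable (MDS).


Singleton RHS = n − k + 1 = 4, slack = 2, bound satisfied, not MDS.

Singleton bound: d ≤ n − k + 1.
Here n = 18, k = 15, so n − k + 1 = 4.
Given d = 2, check d ≤ 4: YES.
Slack = (n − k + 1) − d = 2.
The code is NOT MDS (slack = 2 > 0).
Description: the claimed parameters are [18, 15, 2]_3; such a code would be non-MDS.


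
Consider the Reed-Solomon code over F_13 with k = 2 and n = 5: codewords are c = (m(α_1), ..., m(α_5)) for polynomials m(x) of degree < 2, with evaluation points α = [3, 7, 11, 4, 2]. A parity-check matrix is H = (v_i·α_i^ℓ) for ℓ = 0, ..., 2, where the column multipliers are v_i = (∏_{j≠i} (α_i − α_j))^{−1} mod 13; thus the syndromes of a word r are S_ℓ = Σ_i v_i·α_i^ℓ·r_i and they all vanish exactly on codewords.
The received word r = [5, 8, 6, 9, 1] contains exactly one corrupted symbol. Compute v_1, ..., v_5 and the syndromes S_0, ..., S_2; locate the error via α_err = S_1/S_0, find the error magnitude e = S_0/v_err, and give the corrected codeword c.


S = (8, 10, 6), error at position 3, error magnitude e = 8, c = [5, 8, 11, 9, 1].

Step 1: column multipliers v_i = (∏_{j≠i}(α_i − α_j))^{−1} mod 13.
  i = 1 (α = 3): (3−7)(3−11)(3−4)(3−2) = (−4)·(−8)·(−1)·1 = −32 ≡ 7, so v_1 = 7^{−1} = 2 (mod 13).
  i = 2 (α = 7): (7−3)(7−11)(7−4)(7−2) = 4·(−4)·3·5 = −240 ≡ 7, so v_2 = 7^{−1} = 2 (mod 13).
  i = 3 (α = 11): (11−3)(11−7)(11−4)(11−2) = 8·4·7·9 = 2016 ≡ 1, so v_3 = 1^{−1} = 1 (mod 13).
  i = 4 (α = 4): (4−3)(4−7)(4−11)(4−2) = 1·(−3)·(−7)·2 = 42 ≡ 3, so v_4 = 3^{−1} = 9 (mod 13).
  i = 5 (α = 2): (2−3)(2−7)(2−11)(2−4) = (−1)·(−5)·(−9)·(−2) = 90 ≡ 12, so v_5 = 12^{−1} = 12 (mod 13).
  v = [2, 2, 1, 9, 12].
Step 2: syndromes of r = [5, 8, 6, 9, 1] (all sums mod 13).
  S_0 = Σ v_i r_i = 2·5 + 2·8 + 1·6 + 9·9 + 12·1 = 125 ≡ 8.
  S_1 = Σ v_i α_i r_i = 2·3·5 + 2·7·8 + 1·11·6 + 9·4·9 + 12·2·1 = 556 ≡ 10.
  α_i^2 mod 13 = [9, 10, 4, 3, 4].
  S_2 = Σ v_i α_i^2 r_i = 2·9·5 + 2·10·8 + 1·4·6 + 9·3·9 + 12·4·1 = 565 ≡ 6.
  S = (8, 10, 6) ≠ 0, so r is not a codeword (an error is present).
Step 3: locate the error. For a single error e at position i, S_ℓ = v_i·e·α_i^ℓ, so α_err = S_1/S_0.
  S_0^{−1} = 8^{−1} = 5 (mod 13), so α_err = 10·5 = 50 ≡ 11 = α_3. Error position i = 3.
  Consistency check: S_2/S_1 = 6·4 = 24 ≡ 11 = α_err ✓ (single-error assumption holds).
Step 4: error magnitude e = S_0/v_3 = S_0·∏_{j≠3}(α_3 − α_j) = 8·1 = 8 ≡ 8 (mod 13).
Step 5: correct position 3: c_3 = r_3 − e = 6 − 8 ≡ 11 (mod 13). Hence c = [5, 8, 11, 9, 1].
  Check: interpolating c through the α_i gives m(x) = 6 + 4·x (degree < 2) with m(α_i) = c_i for every i, so c is indeed a codeword.


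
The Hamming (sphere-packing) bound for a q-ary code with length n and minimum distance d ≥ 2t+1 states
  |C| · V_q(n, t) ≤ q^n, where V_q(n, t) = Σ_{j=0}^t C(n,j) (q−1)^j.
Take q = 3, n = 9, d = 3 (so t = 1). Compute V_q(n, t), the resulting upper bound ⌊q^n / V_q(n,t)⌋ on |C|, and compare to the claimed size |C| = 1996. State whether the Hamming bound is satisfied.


V_q(n, t) = 19, q^n = 19683, Hamming bound = 1035, |C| = 1996 > bound (violated).

Step 1: Compute V_q(n, t) = Σ_{j=0}^1 C(n, j) (q−1)^j.
  j = 0: C(9,0)·(2)^0 = 1·1 = 1.
  j = 1: C(9,1)·(2)^1 = 9·2 = 18.
  V_q(n, t) = 1 + 18 = 19.
Step 2: q^n = 3^9 = 19683.
Step 3: Hamming bound ⌊q^n / V_q(n,t)⌋ = ⌊19683/19⌋ = 1035.
Step 4: Compare |C| = 1996 to 1035: violated.
The claimed |C| lies above the Hamming bound, so no 3-ary code of length 9 with d ≥ 3 can have 1996 codewords.


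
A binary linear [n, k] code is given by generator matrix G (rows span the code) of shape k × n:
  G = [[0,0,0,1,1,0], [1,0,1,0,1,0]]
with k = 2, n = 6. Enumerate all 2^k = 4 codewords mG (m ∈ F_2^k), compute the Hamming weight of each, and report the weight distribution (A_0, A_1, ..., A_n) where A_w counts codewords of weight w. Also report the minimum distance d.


Weight distribution: A_0 = 1, A_2 = 1, A_3 = 2. Minimum distance d = 2.

Enumerate all 2^2 = 4 messages m ∈ F_2^2.
For each, compute codeword c = mG in F_2^6, then tally its weight.
  m = 00 → c = 000000, weight = 0.
  m = 10 → c = 000110, weight = 2.
  m = 01 → c = 101010, weight = 3.
  m = 11 → c = 101100, weight = 3.
Tally weights:
  weight 0: 1 codewords.
  weight 2: 1 codewords.
  weight 3: 2 codewords.
Minimum distance d = smallest w > 0 with A_w > 0 = 2.
Sanity: Σ A_w = 4 = 2^2 = 4 ✓.


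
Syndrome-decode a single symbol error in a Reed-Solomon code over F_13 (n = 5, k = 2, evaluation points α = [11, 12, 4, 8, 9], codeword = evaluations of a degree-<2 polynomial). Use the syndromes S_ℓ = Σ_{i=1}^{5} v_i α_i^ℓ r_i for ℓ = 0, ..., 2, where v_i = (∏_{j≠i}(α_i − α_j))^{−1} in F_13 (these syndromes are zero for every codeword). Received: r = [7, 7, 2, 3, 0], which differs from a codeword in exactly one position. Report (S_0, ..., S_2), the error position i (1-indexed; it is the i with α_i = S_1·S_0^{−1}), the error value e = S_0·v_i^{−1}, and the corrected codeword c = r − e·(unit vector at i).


S = (11, 2, 11), error at position 2, error magnitude e = 3, c = [7, 4, 2, 3, 0].

Step 1: column multipliers v_i = (∏_{j≠i}(α_i − α_j))^{−1} mod 13.
  i = 1 (α = 11): (11−12)(11−4)(11−8)(11−9) = (−1)·7·3·2 = −42 ≡ 10, so v_1 = 10^{−1} = 4 (mod 13).
  i = 2 (α = 12): (12−11)(12−4)(12−8)(12−9) = 1·8·4·3 = 96 ≡ 5, so v_2 = 5^{−1} = 8 (mod 13).
  i = 3 (α = 4): (4−11)(4−12)(4−8)(4−9) = (−7)·(−8)·(−4)·(−5) = 1120 ≡ 2, so v_3 = 2^{−1} = 7 (mod 13).
  i = 4 (α = 8): (8−11)(8−12)(8−4)(8−9) = (−3)·(−4)·4·(−1) = −48 ≡ 4, so v_4 = 4^{−1} = 10 (mod 13).
  i = 5 (α = 9): (9−11)(9−12)(9−4)(9−8) = (−2)·(−3)·5·1 = 30 ≡ 4, so v_5 = 4^{−1} = 10 (mod 13).
  v = [4, 8, 7, 10, 10].
Step 2: syndromes of r = [7, 7, 2, 3, 0] (all sums mod 13).
  S_0 = Σ v_i r_i = 4·7 + 8·7 + 7·2 + 10·3 + 10·0 = 128 ≡ 11.
  S_1 = Σ v_i α_i r_i = 4·11·7 + 8·12·7 + 7·4·2 + 10·8·3 + 10·9·0 = 1276 ≡ 2.
  α_i^2 mod 13 = [4, 1, 3, 12, 3].
  S_2 = Σ v_i α_i^2 r_i = 4·4·7 + 8·1·7 + 7·3·2 + 10·12·3 + 10·3·0 = 570 ≡ 11.
  S = (11, 2, 11) ≠ 0, so r is not a codeword (an error is present).
Step 3: locate the error. For a single error e at position i, S_ℓ = v_i·e·α_i^ℓ, so α_err = S_1/S_0.
  S_0^{−1} = 11^{−1} = 6 (mod 13), so α_err = 2·6 = 12 ≡ 12 = α_2. Error position i = 2.
  Consistency check: S_2/S_1 = 11·7 = 77 ≡ 12 = α_err ✓ (single-error assumption holds).
Step 4: error magnitude e = S_0/v_2 = S_0·∏_{j≠2}(α_2 − α_j) = 11·5 = 55 ≡ 3 (mod 13).
Step 5: correct position 2: c_2 = r_2 − e = 7 − 3 ≡ 4 (mod 13). Hence c = [7, 4, 2, 3, 0].
  Check: interpolating c through the α_i gives m(x) = 1 + 10·x (degree < 2) with m(α_i) = c_i for every i, so c is indeed a codeword.
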